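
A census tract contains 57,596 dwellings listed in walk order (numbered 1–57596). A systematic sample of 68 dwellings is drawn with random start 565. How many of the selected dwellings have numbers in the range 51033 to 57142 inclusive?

k = 57596/68 = 847
First selection ≥ 51033: 565 + ⌈(51033−565)/847⌉·847 = 565 + 60×847 = 51385
Last selection ≤ 57142: 565 + ⌊(57142−565)/847⌋·847 = 565 + 66×847 = 56467
Count = 66 − 60 + 1 = 7

7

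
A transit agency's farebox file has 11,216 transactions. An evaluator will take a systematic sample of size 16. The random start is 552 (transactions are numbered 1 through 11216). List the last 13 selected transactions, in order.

2655, 3356, 4057, 4758, 5459, 6160, 6861, 7562, 8263, 8964, 9665, 10366, 11067

k = N/n = 11216/16 = 701
4th selection = 552 + 3×701 = 2655
5th: 2655 + 701 = 3356
6th: 3356 + 701 = 4057
7th: 4057 + 701 = 4758
8th: 4758 + 701 = 5459
9th: 5459 + 701 = 6160
10th: 6160 + 701 = 6861
11th: 6861 + 701 = 7562
12th: 7562 + 701 = 8263
13th: 8263 + 701 = 8964
14th: 8964 + 701 = 9665
15th: 9665 + 701 = 10366
16th: 10366 + 701 = 11067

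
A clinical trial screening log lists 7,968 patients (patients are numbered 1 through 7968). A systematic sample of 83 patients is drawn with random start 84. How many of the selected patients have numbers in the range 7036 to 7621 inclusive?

6

k = 7968/83 = 96
First selection ≥ 7036: 84 + ⌈(7036−84)/96⌉·96 = 84 + 73×96 = 7092
Last selection ≤ 7621: 84 + ⌊(7621−84)/96⌋·96 = 84 + 78×96 = 7572
Count = 78 − 73 + 1 = 6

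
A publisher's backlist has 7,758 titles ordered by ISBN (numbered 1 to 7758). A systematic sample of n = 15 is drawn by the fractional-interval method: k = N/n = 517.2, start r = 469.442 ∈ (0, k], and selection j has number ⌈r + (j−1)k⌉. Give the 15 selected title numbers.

j=1: r + 0k = 469.442 → ⌈·⌉ = 470
j=2: r + 1k = 986.642 → ⌈·⌉ = 987
j=3: r + 2k = 1503.842 → ⌈·⌉ = 1504
j=4: r + 3k = 2021.042 → ⌈·⌉ = 2022
j=5: r + 4k = 2538.242 → ⌈·⌉ = 2539
j=6: r + 5k = 3055.442 → ⌈·⌉ = 3056
j=7: r + 6k = 3572.642 → ⌈·⌉ = 3573
j=8: r + 7k = 4089.842 → ⌈·⌉ = 4090
j=9: r + 8k = 4607.042 → ⌈·⌉ = 4608
j=10: r + 9k = 5124.242 → ⌈·⌉ = 5125
j=11: r + 10k = 5641.442 → ⌈·⌉ = 5642
j=12: r + 11k = 6158.642 → ⌈·⌉ = 6159
j=13: r + 12k = 6675.842 → ⌈·⌉ = 6676
j=14: r + 13k = 7193.042 → ⌈·⌉ = 7194
j=15: r + 14k = 7710.242 → ⌈·⌉ = 7711

470, 987, 1504, 2022, 2539, 3056, 3573, 4090, 4608, 5125, 5642, 6159, 6676, 7194, 7711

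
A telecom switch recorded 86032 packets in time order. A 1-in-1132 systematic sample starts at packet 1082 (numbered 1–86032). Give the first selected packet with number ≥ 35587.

k = 1132
Steps past start: ⌈(35587 − 1082)/1132⌉ = ⌈34505/1132⌉ = 31
Selected packet: 1082 + 31×1132 = 36174

36174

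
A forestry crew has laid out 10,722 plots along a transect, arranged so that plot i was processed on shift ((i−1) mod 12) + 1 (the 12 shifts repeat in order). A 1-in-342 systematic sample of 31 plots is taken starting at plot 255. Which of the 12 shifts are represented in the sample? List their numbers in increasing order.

Consecutive selections differ by k = 342, so their shift numbers differ by 342 mod 12 = 6.
gcd(342, 12) = 6, so the sample visits 12/6 = 2 distinct residues mod 12.
Start 255 is shift 3; the shifts hit are 3, 9.

3, 9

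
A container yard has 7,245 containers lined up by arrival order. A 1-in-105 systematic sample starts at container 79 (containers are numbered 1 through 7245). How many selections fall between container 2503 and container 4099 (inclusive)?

k = 105
First selection ≥ 2503: 79 + ⌈(2503−79)/105⌉·105 = 79 + 24×105 = 2599
Last selection ≤ 4099: 79 + ⌊(4099−79)/105⌋·105 = 79 + 38×105 = 4069
Count = 38 − 24 + 1 = 15

15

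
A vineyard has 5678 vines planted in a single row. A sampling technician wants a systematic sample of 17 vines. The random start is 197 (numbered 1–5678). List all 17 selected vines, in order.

197, 531, 865, 1199, 1533, 1867, 2201, 2535, 2869, 3203, 3537, 3871, 4205, 4539, 4873, 5207, 5541

k = N/n = 5678/17 = 334
vine 1: 197
vine 2: 197 + 334 = 531
vine 3: 531 + 334 = 865
vine 4: 865 + 334 = 1199
vine 5: 1199 + 334 = 1533
vine 6: 1533 + 334 = 1867
vine 7: 1867 + 334 = 2201
vine 8: 2201 + 334 = 2535
vine 9: 2535 + 334 = 2869
vine 10: 2869 + 334 = 3203
vine 11: 3203 + 334 = 3537
vine 12: 3537 + 334 = 3871
vine 13: 3871 + 334 = 4205
vine 14: 4205 + 334 = 4539
vine 15: 4539 + 334 = 4873
vine 16: 4873 + 334 = 5207
vine 17: 5207 + 334 = 5541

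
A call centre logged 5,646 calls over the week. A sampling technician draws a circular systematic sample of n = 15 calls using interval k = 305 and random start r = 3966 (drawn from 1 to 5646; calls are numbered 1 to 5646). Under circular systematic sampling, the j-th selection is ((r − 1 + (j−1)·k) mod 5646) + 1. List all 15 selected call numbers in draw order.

Selection 1: 3966
Selection 2: 3966 + 305 = 4271
Selection 3: 4271 + 305 = 4576
Selection 4: 4576 + 305 = 4881
Selection 5: 4881 + 305 = 5186
Selection 6: 5186 + 305 = 5491
Selection 7: 5491 + 305 = 5796 → 5796 − 5646 = 150
Selection 8: 150 + 305 = 455
Selection 9: 455 + 305 = 760
Selection 10: 760 + 305 = 1065
Selection 11: 1065 + 305 = 1370
Selection 12: 1370 + 305 = 1675
Selection 13: 1675 + 305 = 1980
Selection 14: 1980 + 305 = 2285
Selection 15: 2285 + 305 = 2590

3966, 4271, 4576, 4881, 5186, 5491, 150, 455, 760, 1065, 1370, 1675, 1980, 2285, 2590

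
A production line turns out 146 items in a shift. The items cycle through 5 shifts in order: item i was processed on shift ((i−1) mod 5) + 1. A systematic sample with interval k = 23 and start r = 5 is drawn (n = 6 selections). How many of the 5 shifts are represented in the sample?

5

Consecutive selections differ by k = 23, so their shift numbers differ by 23 mod 5 = 3.
gcd(23, 5) = 1, so the sample visits 5/1 = 5 distinct residues mod 5.
Start 5 is shift 5; the shifts hit are 1, 2, 3, 4, 5.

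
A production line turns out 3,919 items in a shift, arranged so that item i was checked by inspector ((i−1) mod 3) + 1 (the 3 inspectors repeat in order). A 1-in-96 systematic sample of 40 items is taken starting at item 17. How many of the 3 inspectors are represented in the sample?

1

Consecutive selections differ by k = 96, so their inspector numbers differ by 96 mod 3 = 0.
gcd(96, 3) = 3, so the sample visits 3/3 = 1 distinct residues mod 3.
Start 17 is inspector 2; the inspectors hit are 2.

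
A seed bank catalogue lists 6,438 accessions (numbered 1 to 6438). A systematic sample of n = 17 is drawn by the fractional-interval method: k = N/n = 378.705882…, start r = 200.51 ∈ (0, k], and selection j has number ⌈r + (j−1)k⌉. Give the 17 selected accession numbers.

201, 580, 958, 1337, 1716, 2095, 2473, 2852, 3231, 3609, 3988, 4367, 4745, 5124, 5503, 5882, 6260

j=1: r + 0k = 200.51 → ⌈·⌉ = 201
j=2: r + 1k = 579.215882… → ⌈·⌉ = 580
j=3: r + 2k = 957.921764… → ⌈·⌉ = 958
j=4: r + 3k = 1336.627647… → ⌈·⌉ = 1337
j=5: r + 4k = 1715.333529… → ⌈·⌉ = 1716
j=6: r + 5k = 2094.039411… → ⌈·⌉ = 2095
j=7: r + 6k = 2472.745294… → ⌈·⌉ = 2473
j=8: r + 7k = 2851.451176… → ⌈·⌉ = 2852
j=9: r + 8k = 3230.157058… → ⌈·⌉ = 3231
j=10: r + 9k = 3608.862941… → ⌈·⌉ = 3609
j=11: r + 10k = 3987.568823… → ⌈·⌉ = 3988
j=12: r + 11k = 4366.274705… → ⌈·⌉ = 4367
j=13: r + 12k = 4744.980588… → ⌈·⌉ = 4745
j=14: r + 13k = 5123.686470… → ⌈·⌉ = 5124
j=15: r + 14k = 5502.392352… → ⌈·⌉ = 5503
j=16: r + 15k = 5881.098235… → ⌈·⌉ = 5882
j=17: r + 16k = 6259.804117… → ⌈·⌉ = 6260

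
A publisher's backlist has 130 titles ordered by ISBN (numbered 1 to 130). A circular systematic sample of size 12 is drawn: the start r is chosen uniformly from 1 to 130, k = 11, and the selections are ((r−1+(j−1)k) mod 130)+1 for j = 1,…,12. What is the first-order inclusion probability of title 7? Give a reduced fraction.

6/65

For each position j, as r ranges over 1…130 the j-th selection hits every title exactly once, so title 7 is selected for exactly 12 of the 130 starts.
Inclusion probability = 12/130 = 6/65.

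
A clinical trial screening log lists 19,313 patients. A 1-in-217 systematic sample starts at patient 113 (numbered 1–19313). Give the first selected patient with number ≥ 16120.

k = 217
Steps past start: ⌈(16120 − 113)/217⌉ = ⌈16007/217⌉ = 74
Selected patient: 113 + 74×217 = 16171

16171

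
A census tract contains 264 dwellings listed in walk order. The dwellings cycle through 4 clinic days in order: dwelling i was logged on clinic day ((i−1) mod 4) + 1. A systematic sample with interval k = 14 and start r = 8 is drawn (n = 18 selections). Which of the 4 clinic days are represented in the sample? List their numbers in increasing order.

Consecutive selections differ by k = 14, so their clinic day numbers differ by 14 mod 4 = 2.
gcd(14, 4) = 2, so the sample visits 4/2 = 2 distinct residues mod 4.
Start 8 is clinic day 4; the clinic days hit are 2, 4.

2, 4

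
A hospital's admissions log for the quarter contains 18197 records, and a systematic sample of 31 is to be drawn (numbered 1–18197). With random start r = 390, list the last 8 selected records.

13891, 14478, 15065, 15652, 16239, 16826, 17413, 18000

k = N/n = 18197/31 = 587
24th selection = 390 + 23×587 = 13891
25th: 13891 + 587 = 14478
26th: 14478 + 587 = 15065
27th: 15065 + 587 = 15652
28th: 15652 + 587 = 16239
29th: 16239 + 587 = 16826
30th: 16826 + 587 = 17413
31st: 17413 + 587 = 18000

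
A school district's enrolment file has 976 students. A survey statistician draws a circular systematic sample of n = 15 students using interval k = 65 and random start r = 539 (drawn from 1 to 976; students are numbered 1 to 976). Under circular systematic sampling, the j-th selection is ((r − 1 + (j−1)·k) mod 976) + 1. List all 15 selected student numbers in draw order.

Selection 1: 539
Selection 2: 539 + 65 = 604
Selection 3: 604 + 65 = 669
Selection 4: 669 + 65 = 734
Selection 5: 734 + 65 = 799
Selection 6: 799 + 65 = 864
Selection 7: 864 + 65 = 929
Selection 8: 929 + 65 = 994 → 994 − 976 = 18
Selection 9: 18 + 65 = 83
Selection 10: 83 + 65 = 148
Selection 11: 148 + 65 = 213
Selection 12: 213 + 65 = 278
Selection 13: 278 + 65 = 343
Selection 14: 343 + 65 = 408
Selection 15: 408 + 65 = 473

539, 604, 669, 734, 799, 864, 929, 18, 83, 148, 213, 278, 343, 408, 473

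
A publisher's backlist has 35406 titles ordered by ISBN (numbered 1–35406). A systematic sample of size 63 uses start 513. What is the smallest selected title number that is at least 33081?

33109

k = 35406/63 = 562
Steps past start: ⌈(33081 − 513)/562⌉ = ⌈32568/562⌉ = 58
Selected title: 513 + 58×562 = 33109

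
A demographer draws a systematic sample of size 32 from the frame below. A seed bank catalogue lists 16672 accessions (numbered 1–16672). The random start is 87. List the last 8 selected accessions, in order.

12591, 13112, 13633, 14154, 14675, 15196, 15717, 16238

k = N/n = 16672/32 = 521
25th selection = 87 + 24×521 = 12591
26th: 12591 + 521 = 13112
27th: 13112 + 521 = 13633
28th: 13633 + 521 = 14154
29th: 14154 + 521 = 14675
30th: 14675 + 521 = 15196
31st: 15196 + 521 = 15717
32nd: 15717 + 521 = 16238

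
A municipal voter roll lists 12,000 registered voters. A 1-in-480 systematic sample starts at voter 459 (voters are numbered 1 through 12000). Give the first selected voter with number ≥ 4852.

k = 480
Steps past start: ⌈(4852 − 459)/480⌉ = ⌈4393/480⌉ = 10
Selected voter: 459 + 10×480 = 5259

5259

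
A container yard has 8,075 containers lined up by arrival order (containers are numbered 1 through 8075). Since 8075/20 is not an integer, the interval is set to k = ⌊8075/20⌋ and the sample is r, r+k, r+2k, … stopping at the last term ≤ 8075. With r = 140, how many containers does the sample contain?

k = ⌊8075/20⌋ = 403
Achieved size = ⌊(8075 − 140)/403⌋ + 1 = ⌊7935/403⌋ + 1 = 19 + 1 = 20
(last selection: 140 + 19×403 = 7797 ≤ 8075; next would be 8200 > 8075)

20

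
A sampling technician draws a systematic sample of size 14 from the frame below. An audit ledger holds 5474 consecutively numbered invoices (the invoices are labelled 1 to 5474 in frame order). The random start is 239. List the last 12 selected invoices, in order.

k = N/n = 5474/14 = 391
3rd selection = 239 + 2×391 = 1021
4th: 1021 + 391 = 1412
5th: 1412 + 391 = 1803
6th: 1803 + 391 = 2194
7th: 2194 + 391 = 2585
8th: 2585 + 391 = 2976
9th: 2976 + 391 = 3367
10th: 3367 + 391 = 3758
11th: 3758 + 391 = 4149
12th: 4149 + 391 = 4540
13th: 4540 + 391 = 4931
14th: 4931 + 391 = 5322

1021, 1412, 1803, 2194, 2585, 2976, 3367, 3758, 4149, 4540, 4931, 5322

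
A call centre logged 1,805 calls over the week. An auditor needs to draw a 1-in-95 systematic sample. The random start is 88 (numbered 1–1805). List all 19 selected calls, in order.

call 1: 88
call 2: 88 + 95 = 183
call 3: 183 + 95 = 278
call 4: 278 + 95 = 373
call 5: 373 + 95 = 468
call 6: 468 + 95 = 563
call 7: 563 + 95 = 658
call 8: 658 + 95 = 753
call 9: 753 + 95 = 848
call 10: 848 + 95 = 943
call 11: 943 + 95 = 1038
call 12: 1038 + 95 = 1133
call 13: 1133 + 95 = 1228
call 14: 1228 + 95 = 1323
call 15: 1323 + 95 = 1418
call 16: 1418 + 95 = 1513
call 17: 1513 + 95 = 1608
call 18: 1608 + 95 = 1703
call 19: 1703 + 95 = 1798

88, 183, 278, 373, 468, 563, 658, 753, 848, 943, 1038, 1133, 1228, 1323, 1418, 1513, 1608, 1703, 1798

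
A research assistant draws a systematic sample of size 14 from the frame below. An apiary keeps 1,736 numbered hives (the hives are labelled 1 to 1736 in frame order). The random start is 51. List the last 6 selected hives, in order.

1043, 1167, 1291, 1415, 1539, 1663

k = N/n = 1736/14 = 124
9th selection = 51 + 8×124 = 1043
10th: 1043 + 124 = 1167
11th: 1167 + 124 = 1291
12th: 1291 + 124 = 1415
13th: 1415 + 124 = 1539
14th: 1539 + 124 = 1663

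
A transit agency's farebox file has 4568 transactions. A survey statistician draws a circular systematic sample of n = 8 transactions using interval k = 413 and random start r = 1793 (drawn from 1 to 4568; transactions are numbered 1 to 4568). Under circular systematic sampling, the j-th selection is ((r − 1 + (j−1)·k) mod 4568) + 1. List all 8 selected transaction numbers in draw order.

Selection 1: 1793
Selection 2: 1793 + 413 = 2206
Selection 3: 2206 + 413 = 2619
Selection 4: 2619 + 413 = 3032
Selection 5: 3032 + 413 = 3445
Selection 6: 3445 + 413 = 3858
Selection 7: 3858 + 413 = 4271
Selection 8: 4271 + 413 = 4684 → 4684 − 4568 = 116

1793, 2206, 2619, 3032, 3445, 3858, 4271, 116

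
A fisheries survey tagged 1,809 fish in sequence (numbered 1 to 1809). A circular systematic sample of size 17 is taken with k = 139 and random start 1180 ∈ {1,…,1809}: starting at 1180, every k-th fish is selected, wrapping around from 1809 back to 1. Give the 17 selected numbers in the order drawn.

Selection 1: 1180
Selection 2: 1180 + 139 = 1319
Selection 3: 1319 + 139 = 1458
Selection 4: 1458 + 139 = 1597
Selection 5: 1597 + 139 = 1736
Selection 6: 1736 + 139 = 1875 → 1875 − 1809 = 66
Selection 7: 66 + 139 = 205
Selection 8: 205 + 139 = 344
Selection 9: 344 + 139 = 483
Selection 10: 483 + 139 = 622
Selection 11: 622 + 139 = 761
Selection 12: 761 + 139 = 900
Selection 13: 900 + 139 = 1039
Selection 14: 1039 + 139 = 1178
Selection 15: 1178 + 139 = 1317
Selection 16: 1317 + 139 = 1456
Selection 17: 1456 + 139 = 1595

1180, 1319, 1458, 1597, 1736, 66, 205, 344, 483, 622, 761, 900, 1039, 1178, 1317, 1456, 1595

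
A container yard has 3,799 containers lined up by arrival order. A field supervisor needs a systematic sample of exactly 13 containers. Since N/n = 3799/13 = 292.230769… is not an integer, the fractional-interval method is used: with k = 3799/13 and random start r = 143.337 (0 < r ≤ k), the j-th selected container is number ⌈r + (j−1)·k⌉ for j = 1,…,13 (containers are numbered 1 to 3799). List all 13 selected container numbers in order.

j=1: r + 0k = 143.337 → ⌈·⌉ = 144
j=2: r + 1k = 435.567769… → ⌈·⌉ = 436
j=3: r + 2k = 727.798538… → ⌈·⌉ = 728
j=4: r + 3k = 1020.029307… → ⌈·⌉ = 1021
j=5: r + 4k = 1312.260076… → ⌈·⌉ = 1313
j=6: r + 5k = 1604.490846… → ⌈·⌉ = 1605
j=7: r + 6k = 1896.721615… → ⌈·⌉ = 1897
j=8: r + 7k = 2188.952384… → ⌈·⌉ = 2189
j=9: r + 8k = 2481.183153… → ⌈·⌉ = 2482
j=10: r + 9k = 2773.413923… → ⌈·⌉ = 2774
j=11: r + 10k = 3065.644692… → ⌈·⌉ = 3066
j=12: r + 11k = 3357.875461… → ⌈·⌉ = 3358
j=13: r + 12k = 3650.106230… → ⌈·⌉ = 3651

144, 436, 728, 1021, 1313, 1605, 1897, 2189, 2482, 2774, 3066, 3358, 3651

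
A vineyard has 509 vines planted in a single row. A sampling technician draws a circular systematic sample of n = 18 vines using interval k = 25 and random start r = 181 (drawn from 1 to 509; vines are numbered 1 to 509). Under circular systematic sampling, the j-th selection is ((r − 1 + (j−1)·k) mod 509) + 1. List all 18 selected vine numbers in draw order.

Selection 1: 181
Selection 2: 181 + 25 = 206
Selection 3: 206 + 25 = 231
Selection 4: 231 + 25 = 256
Selection 5: 256 + 25 = 281
Selection 6: 281 + 25 = 306
Selection 7: 306 + 25 = 331
Selection 8: 331 + 25 = 356
Selection 9: 356 + 25 = 381
Selection 10: 381 + 25 = 406
Selection 11: 406 + 25 = 431
Selection 12: 431 + 25 = 456
Selection 13: 456 + 25 = 481
Selection 14: 481 + 25 = 506
Selection 15: 506 + 25 = 531 → 531 − 509 = 22
Selection 16: 22 + 25 = 47
Selection 17: 47 + 25 = 72
Selection 18: 72 + 25 = 97

181, 206, 231, 256, 281, 306, 331, 356, 381, 406, 431, 456, 481, 506, 22, 47, 72, 97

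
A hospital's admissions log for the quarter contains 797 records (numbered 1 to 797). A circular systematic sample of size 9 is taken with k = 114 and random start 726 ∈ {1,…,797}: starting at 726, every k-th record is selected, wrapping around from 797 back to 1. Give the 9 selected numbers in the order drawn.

Selection 1: 726
Selection 2: 726 + 114 = 840 → 840 − 797 = 43
Selection 3: 43 + 114 = 157
Selection 4: 157 + 114 = 271
Selection 5: 271 + 114 = 385
Selection 6: 385 + 114 = 499
Selection 7: 499 + 114 = 613
Selection 8: 613 + 114 = 727
Selection 9: 727 + 114 = 841 → 841 − 797 = 44

726, 43, 157, 271, 385, 499, 613, 727, 44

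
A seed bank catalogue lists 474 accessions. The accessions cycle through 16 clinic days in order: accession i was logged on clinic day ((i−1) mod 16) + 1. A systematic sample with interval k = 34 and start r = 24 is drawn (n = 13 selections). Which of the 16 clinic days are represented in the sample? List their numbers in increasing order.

2, 4, 6, 8, 10, 12, 14, 16

Consecutive selections differ by k = 34, so their clinic day numbers differ by 34 mod 16 = 2.
gcd(34, 16) = 2, so the sample visits 16/2 = 8 distinct residues mod 16.
Start 24 is clinic day 8; the clinic days hit are 2, 4, 6, 8, 10, 12, 14, 16.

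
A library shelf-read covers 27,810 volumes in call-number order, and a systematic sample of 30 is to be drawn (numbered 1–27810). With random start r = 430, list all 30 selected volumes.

430, 1357, 2284, 3211, 4138, 5065, 5992, 6919, 7846, 8773, 9700, 10627, 11554, 12481, 13408, 14335, 15262, 16189, 17116, 18043, 18970, 19897, 20824, 21751, 22678, 23605, 24532, 25459, 26386, 27313

k = N/n = 27810/30 = 927
volume 1: 430
volume 2: 430 + 927 = 1357
volume 3: 1357 + 927 = 2284
volume 4: 2284 + 927 = 3211
volume 5: 3211 + 927 = 4138
volume 6: 4138 + 927 = 5065
volume 7: 5065 + 927 = 5992
volume 8: 5992 + 927 = 6919
volume 9: 6919 + 927 = 7846
volume 10: 7846 + 927 = 8773
volume 11: 8773 + 927 = 9700
volume 12: 9700 + 927 = 10627
volume 13: 10627 + 927 = 11554
volume 14: 11554 + 927 = 12481
volume 15: 12481 + 927 = 13408
volume 16: 13408 + 927 = 14335
volume 17: 14335 + 927 = 15262
volume 18: 15262 + 927 = 16189
volume 19: 16189 + 927 = 17116
volume 20: 17116 + 927 = 18043
volume 21: 18043 + 927 = 18970
volume 22: 18970 + 927 = 19897
volume 23: 19897 + 927 = 20824
volume 24: 20824 + 927 = 21751
volume 25: 21751 + 927 = 22678
volume 26: 22678 + 927 = 23605
volume 27: 23605 + 927 = 24532
volume 28: 24532 + 927 = 25459
volume 29: 25459 + 927 = 26386
volume 30: 26386 + 927 = 27313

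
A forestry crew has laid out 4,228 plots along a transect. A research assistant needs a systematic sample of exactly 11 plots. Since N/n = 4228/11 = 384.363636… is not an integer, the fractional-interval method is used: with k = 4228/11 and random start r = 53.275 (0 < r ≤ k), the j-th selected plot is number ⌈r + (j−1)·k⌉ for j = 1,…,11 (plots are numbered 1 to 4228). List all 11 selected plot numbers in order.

j=1: r + 0k = 53.275 → ⌈·⌉ = 54
j=2: r + 1k = 437.638636… → ⌈·⌉ = 438
j=3: r + 2k = 822.002272… → ⌈·⌉ = 823
j=4: r + 3k = 1206.365909… → ⌈·⌉ = 1207
j=5: r + 4k = 1590.729545… → ⌈·⌉ = 1591
j=6: r + 5k = 1975.093181… → ⌈·⌉ = 1976
j=7: r + 6k = 2359.456818… → ⌈·⌉ = 2360
j=8: r + 7k = 2743.820454… → ⌈·⌉ = 2744
j=9: r + 8k = 3128.184090… → ⌈·⌉ = 3129
j=10: r + 9k = 3512.547727… → ⌈·⌉ = 3513
j=11: r + 10k = 3896.911363… → ⌈·⌉ = 3897

54, 438, 823, 1207, 1591, 1976, 2360, 2744, 3129, 3513, 3897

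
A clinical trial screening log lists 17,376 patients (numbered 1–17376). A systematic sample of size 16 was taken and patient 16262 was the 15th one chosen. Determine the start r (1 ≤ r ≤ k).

1058

k = 17376/16 = 1086
r = 16262 − (15−1)×1086 = 16262 − 15204 = 1058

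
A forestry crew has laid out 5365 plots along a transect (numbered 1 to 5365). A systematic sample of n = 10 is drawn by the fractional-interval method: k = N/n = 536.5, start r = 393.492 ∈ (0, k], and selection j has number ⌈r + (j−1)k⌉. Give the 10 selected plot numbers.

j=1: r + 0k = 393.492 → ⌈·⌉ = 394
j=2: r + 1k = 929.992 → ⌈·⌉ = 930
j=3: r + 2k = 1466.492 → ⌈·⌉ = 1467
j=4: r + 3k = 2002.992 → ⌈·⌉ = 2003
j=5: r + 4k = 2539.492 → ⌈·⌉ = 2540
j=6: r + 5k = 3075.992 → ⌈·⌉ = 3076
j=7: r + 6k = 3612.492 → ⌈·⌉ = 3613
j=8: r + 7k = 4148.992 → ⌈·⌉ = 4149
j=9: r + 8k = 4685.492 → ⌈·⌉ = 4686
j=10: r + 9k = 5221.992 → ⌈·⌉ = 5222

394, 930, 1467, 2003, 2540, 3076, 3613, 4149, 4686, 5222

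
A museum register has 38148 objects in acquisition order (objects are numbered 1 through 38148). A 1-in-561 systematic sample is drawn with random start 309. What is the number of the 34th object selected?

k = 561
34th selection = r + (34−1)·k = 309 + 33×561 = 309 + 18513 = 18822

18822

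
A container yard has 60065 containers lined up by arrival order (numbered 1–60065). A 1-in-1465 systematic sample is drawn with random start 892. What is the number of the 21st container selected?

30192

k = 1465
21st selection = r + (21−1)·k = 892 + 20×1465 = 892 + 29300 = 30192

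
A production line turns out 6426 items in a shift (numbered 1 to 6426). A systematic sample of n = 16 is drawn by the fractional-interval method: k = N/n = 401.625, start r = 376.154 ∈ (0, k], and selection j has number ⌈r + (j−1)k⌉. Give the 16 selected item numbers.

j=1: r + 0k = 376.154 → ⌈·⌉ = 377
j=2: r + 1k = 777.779 → ⌈·⌉ = 778
j=3: r + 2k = 1179.404 → ⌈·⌉ = 1180
j=4: r + 3k = 1581.029 → ⌈·⌉ = 1582
j=5: r + 4k = 1982.654 → ⌈·⌉ = 1983
j=6: r + 5k = 2384.279 → ⌈·⌉ = 2385
j=7: r + 6k = 2785.904 → ⌈·⌉ = 2786
j=8: r + 7k = 3187.529 → ⌈·⌉ = 3188
j=9: r + 8k = 3589.154 → ⌈·⌉ = 3590
j=10: r + 9k = 3990.779 → ⌈·⌉ = 3991
j=11: r + 10k = 4392.404 → ⌈·⌉ = 4393
j=12: r + 11k = 4794.029 → ⌈·⌉ = 4795
j=13: r + 12k = 5195.654 → ⌈·⌉ = 5196
j=14: r + 13k = 5597.279 → ⌈·⌉ = 5598
j=15: r + 14k = 5998.904 → ⌈·⌉ = 5999
j=16: r + 15k = 6400.529 → ⌈·⌉ = 6401

377, 778, 1180, 1582, 1983, 2385, 2786, 3188, 3590, 3991, 4393, 4795, 5196, 5598, 5999, 6401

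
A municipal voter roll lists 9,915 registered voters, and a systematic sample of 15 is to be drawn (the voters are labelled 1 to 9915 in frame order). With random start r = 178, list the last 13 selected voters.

1500, 2161, 2822, 3483, 4144, 4805, 5466, 6127, 6788, 7449, 8110, 8771, 9432

k = N/n = 9915/15 = 661
3rd selection = 178 + 2×661 = 1500
4th: 1500 + 661 = 2161
5th: 2161 + 661 = 2822
6th: 2822 + 661 = 3483
7th: 3483 + 661 = 4144
8th: 4144 + 661 = 4805
9th: 4805 + 661 = 5466
10th: 5466 + 661 = 6127
11th: 6127 + 661 = 6788
12th: 6788 + 661 = 7449
13th: 7449 + 661 = 8110
14th: 8110 + 661 = 8771
15th: 8771 + 661 = 9432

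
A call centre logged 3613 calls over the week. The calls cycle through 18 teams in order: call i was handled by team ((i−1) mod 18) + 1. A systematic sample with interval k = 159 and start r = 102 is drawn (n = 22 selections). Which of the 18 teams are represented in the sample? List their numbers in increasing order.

Consecutive selections differ by k = 159, so their team numbers differ by 159 mod 18 = 15.
gcd(159, 18) = 3, so the sample visits 18/3 = 6 distinct residues mod 18.
Start 102 is team 12; the teams hit are 3, 6, 9, 12, 15, 18.

3, 6, 9, 12, 15, 18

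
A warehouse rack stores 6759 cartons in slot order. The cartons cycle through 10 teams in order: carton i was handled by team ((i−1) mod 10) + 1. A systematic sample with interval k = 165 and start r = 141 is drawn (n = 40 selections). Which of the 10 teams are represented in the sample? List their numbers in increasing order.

Consecutive selections differ by k = 165, so their team numbers differ by 165 mod 10 = 5.
gcd(165, 10) = 5, so the sample visits 10/5 = 2 distinct residues mod 10.
Start 141 is team 1; the teams hit are 1, 6.

1, 6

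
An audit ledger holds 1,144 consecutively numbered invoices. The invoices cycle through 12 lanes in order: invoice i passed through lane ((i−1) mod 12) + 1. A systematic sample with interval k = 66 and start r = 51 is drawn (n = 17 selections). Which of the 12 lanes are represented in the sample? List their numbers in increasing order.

Consecutive selections differ by k = 66, so their lane numbers differ by 66 mod 12 = 6.
gcd(66, 12) = 6, so the sample visits 12/6 = 2 distinct residues mod 12.
Start 51 is lane 3; the lanes hit are 3, 9.

3, 9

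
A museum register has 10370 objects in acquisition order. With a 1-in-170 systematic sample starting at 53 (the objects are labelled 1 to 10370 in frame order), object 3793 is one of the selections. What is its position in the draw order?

23

k = 170
position = (3793 − 53)/170 + 1 = 3740/170 + 1 = 22 + 1 = 23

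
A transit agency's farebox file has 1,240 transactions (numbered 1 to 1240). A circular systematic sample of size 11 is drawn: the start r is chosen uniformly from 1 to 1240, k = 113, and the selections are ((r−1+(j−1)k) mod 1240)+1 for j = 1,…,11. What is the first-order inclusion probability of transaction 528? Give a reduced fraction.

11/1240

For each position j, as r ranges over 1…1240 the j-th selection hits every transaction exactly once, so transaction 528 is selected for exactly 11 of the 1240 starts.
Inclusion probability = 11/1240.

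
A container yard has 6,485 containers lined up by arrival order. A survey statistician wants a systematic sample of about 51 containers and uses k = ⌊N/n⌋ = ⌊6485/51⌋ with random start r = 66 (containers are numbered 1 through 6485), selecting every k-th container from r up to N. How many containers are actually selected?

k = ⌊6485/51⌋ = 127
Achieved size = ⌊(6485 − 66)/127⌋ + 1 = ⌊6419/127⌋ + 1 = 50 + 1 = 51
(last selection: 66 + 50×127 = 6416 ≤ 6485; next would be 6543 > 6485)

51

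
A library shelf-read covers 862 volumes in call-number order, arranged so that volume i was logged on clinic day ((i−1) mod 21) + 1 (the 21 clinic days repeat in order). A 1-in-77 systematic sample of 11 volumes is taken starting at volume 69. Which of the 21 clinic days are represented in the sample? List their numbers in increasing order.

Consecutive selections differ by k = 77, so their clinic day numbers differ by 77 mod 21 = 14.
gcd(77, 21) = 7, so the sample visits 21/7 = 3 distinct residues mod 21.
Start 69 is clinic day 6; the clinic days hit are 6, 13, 20.

6, 13, 20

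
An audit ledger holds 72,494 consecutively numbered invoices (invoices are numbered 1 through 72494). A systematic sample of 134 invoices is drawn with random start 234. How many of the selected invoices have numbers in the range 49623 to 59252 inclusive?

k = 72494/134 = 541
First selection ≥ 49623: 234 + ⌈(49623−234)/541⌉·541 = 234 + 92×541 = 50006
Last selection ≤ 59252: 234 + ⌊(59252−234)/541⌋·541 = 234 + 109×541 = 59203
Count = 109 − 92 + 1 = 18

18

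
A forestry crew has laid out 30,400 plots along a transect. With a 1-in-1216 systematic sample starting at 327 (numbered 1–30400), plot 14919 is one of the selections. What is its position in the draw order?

13

k = 1216
position = (14919 − 327)/1216 + 1 = 14592/1216 + 1 = 12 + 1 = 13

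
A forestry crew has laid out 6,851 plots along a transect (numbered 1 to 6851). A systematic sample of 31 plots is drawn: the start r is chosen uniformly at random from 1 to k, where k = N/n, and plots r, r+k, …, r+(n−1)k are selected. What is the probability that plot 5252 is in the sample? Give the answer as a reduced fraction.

1/221

k = 6851/31 = 221.
Plot 5252 is selected iff r ≡ 5252 (mod 221); exactly one such r in {1,…,221}.
Inclusion probability = 1/221.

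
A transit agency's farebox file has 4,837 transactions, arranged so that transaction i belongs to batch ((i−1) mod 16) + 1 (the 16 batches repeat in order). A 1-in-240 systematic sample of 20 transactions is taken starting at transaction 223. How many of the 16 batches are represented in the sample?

Consecutive selections differ by k = 240, so their batch numbers differ by 240 mod 16 = 0.
gcd(240, 16) = 16, so the sample visits 16/16 = 1 distinct residues mod 16.
Start 223 is batch 15; the batches hit are 15.

1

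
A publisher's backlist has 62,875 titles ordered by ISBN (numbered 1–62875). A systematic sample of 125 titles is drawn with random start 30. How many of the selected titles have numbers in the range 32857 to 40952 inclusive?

k = 62875/125 = 503
First selection ≥ 32857: 30 + ⌈(32857−30)/503⌉·503 = 30 + 66×503 = 33228
Last selection ≤ 40952: 30 + ⌊(40952−30)/503⌋·503 = 30 + 81×503 = 40773
Count = 81 − 66 + 1 = 16

16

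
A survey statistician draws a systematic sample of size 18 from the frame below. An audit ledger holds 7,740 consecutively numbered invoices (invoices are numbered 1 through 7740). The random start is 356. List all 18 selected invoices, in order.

k = N/n = 7740/18 = 430
invoice 1: 356
invoice 2: 356 + 430 = 786
invoice 3: 786 + 430 = 1216
invoice 4: 1216 + 430 = 1646
invoice 5: 1646 + 430 = 2076
invoice 6: 2076 + 430 = 2506
invoice 7: 2506 + 430 = 2936
invoice 8: 2936 + 430 = 3366
invoice 9: 3366 + 430 = 3796
invoice 10: 3796 + 430 = 4226
invoice 11: 4226 + 430 = 4656
invoice 12: 4656 + 430 = 5086
invoice 13: 5086 + 430 = 5516
invoice 14: 5516 + 430 = 5946
invoice 15: 5946 + 430 = 6376
invoice 16: 6376 + 430 = 6806
invoice 17: 6806 + 430 = 7236
invoice 18: 7236 + 430 = 7666

356, 786, 1216, 1646, 2076, 2506, 2936, 3366, 3796, 4226, 4656, 5086, 5516, 5946, 6376, 6806, 7236, 7666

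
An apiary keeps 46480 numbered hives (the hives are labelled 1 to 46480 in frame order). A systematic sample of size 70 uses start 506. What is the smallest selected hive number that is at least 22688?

23082

k = 46480/70 = 664
Steps past start: ⌈(22688 − 506)/664⌉ = ⌈22182/664⌉ = 34
Selected hive: 506 + 34×664 = 23082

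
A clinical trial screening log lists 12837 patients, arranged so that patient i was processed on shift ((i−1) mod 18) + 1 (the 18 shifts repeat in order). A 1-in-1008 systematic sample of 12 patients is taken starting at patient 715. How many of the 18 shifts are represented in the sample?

Consecutive selections differ by k = 1008, so their shift numbers differ by 1008 mod 18 = 0.
gcd(1008, 18) = 18, so the sample visits 18/18 = 1 distinct residues mod 18.
Start 715 is shift 13; the shifts hit are 13.

1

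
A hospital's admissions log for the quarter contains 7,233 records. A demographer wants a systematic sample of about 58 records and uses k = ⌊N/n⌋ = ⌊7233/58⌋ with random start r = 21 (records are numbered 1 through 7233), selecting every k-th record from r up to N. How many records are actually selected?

k = ⌊7233/58⌋ = 124
Achieved size = ⌊(7233 − 21)/124⌋ + 1 = ⌊7212/124⌋ + 1 = 58 + 1 = 59
(last selection: 21 + 58×124 = 7213 ≤ 7233; next would be 7337 > 7233)

59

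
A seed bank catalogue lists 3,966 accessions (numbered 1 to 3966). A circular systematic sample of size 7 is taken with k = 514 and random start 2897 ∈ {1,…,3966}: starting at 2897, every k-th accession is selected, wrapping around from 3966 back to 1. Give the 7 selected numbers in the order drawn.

Selection 1: 2897
Selection 2: 2897 + 514 = 3411
Selection 3: 3411 + 514 = 3925
Selection 4: 3925 + 514 = 4439 → 4439 − 3966 = 473
Selection 5: 473 + 514 = 987
Selection 6: 987 + 514 = 1501
Selection 7: 1501 + 514 = 2015

2897, 3411, 3925, 473, 987, 1501, 2015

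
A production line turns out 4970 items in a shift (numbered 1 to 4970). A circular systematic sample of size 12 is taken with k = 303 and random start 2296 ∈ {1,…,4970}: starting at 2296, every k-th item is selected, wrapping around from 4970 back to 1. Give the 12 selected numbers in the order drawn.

Selection 1: 2296
Selection 2: 2296 + 303 = 2599
Selection 3: 2599 + 303 = 2902
Selection 4: 2902 + 303 = 3205
Selection 5: 3205 + 303 = 3508
Selection 6: 3508 + 303 = 3811
Selection 7: 3811 + 303 = 4114
Selection 8: 4114 + 303 = 4417
Selection 9: 4417 + 303 = 4720
Selection 10: 4720 + 303 = 5023 → 5023 − 4970 = 53
Selection 11: 53 + 303 = 356
Selection 12: 356 + 303 = 659

2296, 2599, 2902, 3205, 3508, 3811, 4114, 4417, 4720, 53, 356, 659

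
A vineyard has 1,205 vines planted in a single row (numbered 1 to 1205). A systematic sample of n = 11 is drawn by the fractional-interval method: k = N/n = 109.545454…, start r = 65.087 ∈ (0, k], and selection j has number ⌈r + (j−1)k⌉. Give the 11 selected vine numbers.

66, 175, 285, 394, 504, 613, 723, 832, 942, 1051, 1161

j=1: r + 0k = 65.087 → ⌈·⌉ = 66
j=2: r + 1k = 174.632454… → ⌈·⌉ = 175
j=3: r + 2k = 284.177909… → ⌈·⌉ = 285
j=4: r + 3k = 393.723363… → ⌈·⌉ = 394
j=5: r + 4k = 503.268818… → ⌈·⌉ = 504
j=6: r + 5k = 612.814272… → ⌈·⌉ = 613
j=7: r + 6k = 722.359727… → ⌈·⌉ = 723
j=8: r + 7k = 831.905181… → ⌈·⌉ = 832
j=9: r + 8k = 941.450636… → ⌈·⌉ = 942
j=10: r + 9k = 1050.996090… → ⌈·⌉ = 1051
j=11: r + 10k = 1160.541545… → ⌈·⌉ = 1161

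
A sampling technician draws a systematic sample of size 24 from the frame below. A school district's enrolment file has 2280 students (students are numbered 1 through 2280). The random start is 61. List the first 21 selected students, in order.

61, 156, 251, 346, 441, 536, 631, 726, 821, 916, 1011, 1106, 1201, 1296, 1391, 1486, 1581, 1676, 1771, 1866, 1961

k = N/n = 2280/24 = 95
student 1: 61
student 2: 61 + 95 = 156
student 3: 156 + 95 = 251
student 4: 251 + 95 = 346
student 5: 346 + 95 = 441
student 6: 441 + 95 = 536
student 7: 536 + 95 = 631
student 8: 631 + 95 = 726
student 9: 726 + 95 = 821
student 10: 821 + 95 = 916
student 11: 916 + 95 = 1011
student 12: 1011 + 95 = 1106
student 13: 1106 + 95 = 1201
student 14: 1201 + 95 = 1296
student 15: 1296 + 95 = 1391
student 16: 1391 + 95 = 1486
student 17: 1486 + 95 = 1581
student 18: 1581 + 95 = 1676
student 19: 1676 + 95 = 1771
student 20: 1771 + 95 = 1866
student 21: 1866 + 95 = 1961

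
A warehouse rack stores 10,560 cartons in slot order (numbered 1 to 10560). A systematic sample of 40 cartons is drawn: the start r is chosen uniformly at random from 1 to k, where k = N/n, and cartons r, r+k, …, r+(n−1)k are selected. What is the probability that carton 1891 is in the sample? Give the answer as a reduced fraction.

1/264

k = 10560/40 = 264.
Carton 1891 is selected iff r ≡ 1891 (mod 264); exactly one such r in {1,…,264}.
Inclusion probability = 1/264.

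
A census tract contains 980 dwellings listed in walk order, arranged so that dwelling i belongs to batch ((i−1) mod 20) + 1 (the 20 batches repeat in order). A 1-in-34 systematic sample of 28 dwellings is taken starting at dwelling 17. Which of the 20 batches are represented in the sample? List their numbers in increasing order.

Consecutive selections differ by k = 34, so their batch numbers differ by 34 mod 20 = 14.
gcd(34, 20) = 2, so the sample visits 20/2 = 10 distinct residues mod 20.
Start 17 is batch 17; the batches hit are 1, 3, 5, 7, 9, 11, 13, 15, 17, 19.

1, 3, 5, 7, 9, 11, 13, 15, 17, 19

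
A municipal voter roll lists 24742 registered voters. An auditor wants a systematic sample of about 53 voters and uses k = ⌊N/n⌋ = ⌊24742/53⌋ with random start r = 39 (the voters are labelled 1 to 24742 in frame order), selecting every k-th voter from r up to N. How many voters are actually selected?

54

k = ⌊24742/53⌋ = 466
Achieved size = ⌊(24742 − 39)/466⌋ + 1 = ⌊24703/466⌋ + 1 = 53 + 1 = 54
(last selection: 39 + 53×466 = 24737 ≤ 24742; next would be 25203 > 24742)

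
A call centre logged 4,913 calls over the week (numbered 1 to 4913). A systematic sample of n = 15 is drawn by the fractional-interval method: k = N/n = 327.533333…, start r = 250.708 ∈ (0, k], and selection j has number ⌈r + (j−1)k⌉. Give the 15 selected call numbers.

j=1: r + 0k = 250.708 → ⌈·⌉ = 251
j=2: r + 1k = 578.241333… → ⌈·⌉ = 579
j=3: r + 2k = 905.774666… → ⌈·⌉ = 906
j=4: r + 3k = 1233.308 → ⌈·⌉ = 1234
j=5: r + 4k = 1560.841333… → ⌈·⌉ = 1561
j=6: r + 5k = 1888.374666… → ⌈·⌉ = 1889
j=7: r + 6k = 2215.908 → ⌈·⌉ = 2216
j=8: r + 7k = 2543.441333… → ⌈·⌉ = 2544
j=9: r + 8k = 2870.974666… → ⌈·⌉ = 2871
j=10: r + 9k = 3198.508 → ⌈·⌉ = 3199
j=11: r + 10k = 3526.041333… → ⌈·⌉ = 3527
j=12: r + 11k = 3853.574666… → ⌈·⌉ = 3854
j=13: r + 12k = 4181.108 → ⌈·⌉ = 4182
j=14: r + 13k = 4508.641333… → ⌈·⌉ = 4509
j=15: r + 14k = 4836.174666… → ⌈·⌉ = 4837

251, 579, 906, 1234, 1561, 1889, 2216, 2544, 2871, 3199, 3527, 3854, 4182, 4509, 4837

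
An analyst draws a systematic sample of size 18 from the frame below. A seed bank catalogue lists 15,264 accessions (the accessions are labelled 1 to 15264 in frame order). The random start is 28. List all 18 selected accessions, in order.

28, 876, 1724, 2572, 3420, 4268, 5116, 5964, 6812, 7660, 8508, 9356, 10204, 11052, 11900, 12748, 13596, 14444

k = N/n = 15264/18 = 848
accession 1: 28
accession 2: 28 + 848 = 876
accession 3: 876 + 848 = 1724
accession 4: 1724 + 848 = 2572
accession 5: 2572 + 848 = 3420
accession 6: 3420 + 848 = 4268
accession 7: 4268 + 848 = 5116
accession 8: 5116 + 848 = 5964
accession 9: 5964 + 848 = 6812
accession 10: 6812 + 848 = 7660
accession 11: 7660 + 848 = 8508
accession 12: 8508 + 848 = 9356
accession 13: 9356 + 848 = 10204
accession 14: 10204 + 848 = 11052
accession 15: 11052 + 848 = 11900
accession 16: 11900 + 848 = 12748
accession 17: 12748 + 848 = 13596
accession 18: 13596 + 848 = 14444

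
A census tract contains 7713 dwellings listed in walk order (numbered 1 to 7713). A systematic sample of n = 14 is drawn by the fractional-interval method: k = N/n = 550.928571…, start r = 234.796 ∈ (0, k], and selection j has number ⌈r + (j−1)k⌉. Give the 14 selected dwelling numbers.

235, 786, 1337, 1888, 2439, 2990, 3541, 4092, 4643, 5194, 5745, 6296, 6846, 7397

j=1: r + 0k = 234.796 → ⌈·⌉ = 235
j=2: r + 1k = 785.724571… → ⌈·⌉ = 786
j=3: r + 2k = 1336.653142… → ⌈·⌉ = 1337
j=4: r + 3k = 1887.581714… → ⌈·⌉ = 1888
j=5: r + 4k = 2438.510285… → ⌈·⌉ = 2439
j=6: r + 5k = 2989.438857… → ⌈·⌉ = 2990
j=7: r + 6k = 3540.367428… → ⌈·⌉ = 3541
j=8: r + 7k = 4091.296 → ⌈·⌉ = 4092
j=9: r + 8k = 4642.224571… → ⌈·⌉ = 4643
j=10: r + 9k = 5193.153142… → ⌈·⌉ = 5194
j=11: r + 10k = 5744.081714… → ⌈·⌉ = 5745
j=12: r + 11k = 6295.010285… → ⌈·⌉ = 6296
j=13: r + 12k = 6845.938857… → ⌈·⌉ = 6846
j=14: r + 13k = 7396.867428… → ⌈·⌉ = 7397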